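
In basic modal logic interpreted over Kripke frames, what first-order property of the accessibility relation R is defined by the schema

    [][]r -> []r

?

density

This is the C4 axiom.
Its frame correspondent is density — forall x forall y (Rxy -> exists z (Rxz & Rzy)).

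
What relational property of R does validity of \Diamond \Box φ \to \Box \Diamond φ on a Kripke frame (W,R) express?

Suppose ◇□φ→□◇φ is valid. Take Rxy, Rxz and set V(φ)={w : Ryw}. Then □φ at y so ◇□φ at x, so □◇φ at x, so ◇φ at z, giving w with Rzw and Ryw.
Conversely, any frame satisfying \forall x \forall y \forall z (Rxy \wedge Rxz \to \exists w (Ryw \wedge Rzw)) validates the schema.
So the correspondent is convergence.

Convergence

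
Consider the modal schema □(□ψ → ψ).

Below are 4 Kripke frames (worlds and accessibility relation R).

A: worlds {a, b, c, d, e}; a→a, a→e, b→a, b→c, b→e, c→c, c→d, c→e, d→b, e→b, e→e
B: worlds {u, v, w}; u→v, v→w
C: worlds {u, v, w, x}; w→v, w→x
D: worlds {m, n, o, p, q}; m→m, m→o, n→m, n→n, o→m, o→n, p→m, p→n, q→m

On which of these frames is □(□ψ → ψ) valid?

This is the axiom for shift-reflexivity; its first-order frame correspondent is ∀x ∀y (Rxy → Ryy).
A: fails — Rcd but not Rdd.
B: fails — Ruv but not Rvv.
C: fails — Rwx but not Rxx.
D: fails — Rmo but not Roo.

none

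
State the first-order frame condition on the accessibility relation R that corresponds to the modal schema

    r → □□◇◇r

This is a Sahlqvist (Geach-type) schema ◇^0□^0r → □^2◇^2r.
Minimal-valuation argument: fix x; take any y with xR^0y and any z with xR^2z. Set V(r) to the set of worlds R-reachable from y in exactly 0 steps. Then □^0r holds at y, so the antecedent holds at x; validity forces ◇^2r at z, giving a w with zR^2w and yR^0w.
First-order correspondent: ∀x ∀z (xR²z → ∃w (x = w ∧ zR²w)).

∀x ∀z (xR²z → ∃w (x = w ∧ zR²w))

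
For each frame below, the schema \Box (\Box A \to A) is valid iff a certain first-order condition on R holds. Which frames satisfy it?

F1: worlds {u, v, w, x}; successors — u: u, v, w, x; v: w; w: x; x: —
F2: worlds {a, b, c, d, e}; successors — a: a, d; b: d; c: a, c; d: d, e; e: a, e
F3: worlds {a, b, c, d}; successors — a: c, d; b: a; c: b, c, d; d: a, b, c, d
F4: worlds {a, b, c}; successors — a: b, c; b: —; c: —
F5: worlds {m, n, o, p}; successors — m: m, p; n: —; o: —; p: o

Frame correspondent (Sahlqvist): \forall x \forall y (Rxy \to Ryy) — i.e. shift-reflexivity.
F1: fails — Ruv but not Rvv.
F2: holds.
F3: fails — Rba but not Raa.
F4: fails — Rac but not Rcc.
F5: fails — Rpo but not Roo.
Valid on: F2.

F2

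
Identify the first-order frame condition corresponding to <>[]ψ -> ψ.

This is a form of the B axiom.
Its frame correspondent is symmetry — forall x forall y (Rxy -> Ryx).

Symmetry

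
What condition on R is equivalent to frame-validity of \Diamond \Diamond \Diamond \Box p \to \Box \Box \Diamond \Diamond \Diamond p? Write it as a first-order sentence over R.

\forall x \forall y \forall z ((x R^3 y \wedge x R^2 z) \to \exists w (yRw \wedge z R^3 w))

This is a Sahlqvist (Geach-type) schema ◇^3□^1p → □^2◇^3p.
Minimal-valuation argument: fix x; take any y with xR^3y and any z with xR^2z. Set V(p) to the set of worlds R-reachable from y in exactly 1 step. Then □^1p holds at y, so the antecedent holds at x; validity forces ◇^3p at z, giving a w with zR^3w and yR^1w.
First-order correspondent: \forall x \forall y \forall z ((x R^3 y \wedge x R^2 z) \to \exists w (yRw \wedge z R^3 w)).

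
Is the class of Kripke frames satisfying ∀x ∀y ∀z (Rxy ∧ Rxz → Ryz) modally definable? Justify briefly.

The condition is the Euclidean property. A defining modal formula is ◇q → □◇q.
Suppose ◇q→□◇q is valid. Take Rxy, Rxz and set V(q)={y}. Then ◇q at x, so □◇q at x, so ◇q at z, so some w with Rzw has q; w=y, i.e. Rzy. By symmetry of the argument, Ryz.

Definable; ◇q → □◇q defines it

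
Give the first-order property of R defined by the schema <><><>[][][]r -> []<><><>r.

This is a Sahlqvist (Geach-type) schema ◇^3□^3r → □^1◇^3r.
Minimal-valuation argument: fix x; take any y with xR^3y and any z with xR^1z. Set V(r) to the set of worlds R-reachable from y in exactly 3 steps. Then □^3r holds at y, so the antecedent holds at x; validity forces ◇^3r at z, giving a w with zR^3w and yR^3w.
First-order correspondent: forall x forall y forall z ((x R^3 y & xRz) -> exists w (y R^3 w & z R^3 w)).

forall x forall y forall z ((x R^3 y & xRz) -> exists w (y R^3 w & z R^3 w))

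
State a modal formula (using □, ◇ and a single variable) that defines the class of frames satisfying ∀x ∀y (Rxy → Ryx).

s → □◇s

The condition is symmetry. The B schema s → □◇s defines it.
Suppose s→□◇s is valid. Take Rxy and set V(s)={x}. Then s at x, so □◇s at x, so ◇s at y, so some z with Ryz has s; z=x, i.e. Ryx.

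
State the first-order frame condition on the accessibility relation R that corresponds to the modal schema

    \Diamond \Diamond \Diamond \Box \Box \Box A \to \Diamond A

\forall x \forall y (x R^3 y \to \exists w (y R^3 w \wedge xRw))

This is a Sahlqvist (Geach-type) schema ◇^3□^3A → □^0◇^1A.
Minimal-valuation argument: fix x; take any y with xR^3y and any z with xR^0z. Set V(A) to the set of worlds R-reachable from y in exactly 3 steps. Then □^3A holds at y, so the antecedent holds at x; validity forces ◇^1A at z, giving a w with zR^1w and yR^3w.
First-order correspondent: \forall x \forall y (x R^3 y \to \exists w (y R^3 w \wedge xRw)).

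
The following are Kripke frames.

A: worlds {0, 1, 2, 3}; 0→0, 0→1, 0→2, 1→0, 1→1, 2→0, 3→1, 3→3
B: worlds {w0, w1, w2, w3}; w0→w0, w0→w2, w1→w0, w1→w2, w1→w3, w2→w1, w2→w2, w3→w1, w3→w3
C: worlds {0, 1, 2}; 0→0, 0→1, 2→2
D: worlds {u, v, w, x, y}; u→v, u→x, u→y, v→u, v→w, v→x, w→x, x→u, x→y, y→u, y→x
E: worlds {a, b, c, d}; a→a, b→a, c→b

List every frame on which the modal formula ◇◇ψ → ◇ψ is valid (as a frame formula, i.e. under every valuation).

Frame correspondent (Sahlqvist): ∀x ∀y ∀z (Rxy ∧ Ryz → Rxz) — i.e. transitivity.
A: fails — R10 and R02 but not R12.
B: fails — Rw1w2 and Rw2w1 but not Rw1w1.
C: holds.
D: fails — Ruv and Rvw but not Ruw.
E: fails — Rcb and Rba but not Rca.

C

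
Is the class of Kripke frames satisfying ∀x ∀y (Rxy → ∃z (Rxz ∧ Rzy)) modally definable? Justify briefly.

The condition is density. A defining modal formula is □□p → □p.

Yes — defined by □□p → □p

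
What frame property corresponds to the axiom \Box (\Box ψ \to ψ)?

shift-reflexivity

This is the T□ axiom.
Its frame correspondent is shift-reflexivity — \forall x \forall y (Rxy \to Ryy).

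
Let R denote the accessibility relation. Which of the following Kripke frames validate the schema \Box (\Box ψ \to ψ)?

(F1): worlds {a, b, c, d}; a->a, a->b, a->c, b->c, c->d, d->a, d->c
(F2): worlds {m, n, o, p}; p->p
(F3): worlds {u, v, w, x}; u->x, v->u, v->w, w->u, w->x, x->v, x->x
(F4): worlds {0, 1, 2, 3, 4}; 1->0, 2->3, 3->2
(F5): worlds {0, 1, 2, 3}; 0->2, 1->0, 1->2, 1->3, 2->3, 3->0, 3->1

Frame correspondent (Sahlqvist): \forall x \forall y (Rxy \to Ryy) — i.e. shift-reflexivity.
(F1): fails — Rbc but not Rcc.
(F2): condition met.
(F3): fails — Rwu but not Ruu.
(F4): fails — R10 but not R00.
(F5): fails — R10 but not R00.

(F2)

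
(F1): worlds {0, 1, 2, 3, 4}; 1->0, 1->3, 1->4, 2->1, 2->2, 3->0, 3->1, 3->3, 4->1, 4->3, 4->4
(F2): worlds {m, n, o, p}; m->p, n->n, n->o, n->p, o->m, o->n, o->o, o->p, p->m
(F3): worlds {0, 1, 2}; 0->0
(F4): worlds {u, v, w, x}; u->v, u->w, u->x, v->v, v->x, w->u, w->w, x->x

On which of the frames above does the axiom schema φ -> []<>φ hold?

(F3)

This is the axiom for symmetry; its first-order frame correspondent is forall x forall y (Rxy -> Ryx).
(F1): fails — R10 but not R01.
(F2): fails — Rom but not Rmo.
(F3): ✓.
(F4): fails — Ruv but not Rvu.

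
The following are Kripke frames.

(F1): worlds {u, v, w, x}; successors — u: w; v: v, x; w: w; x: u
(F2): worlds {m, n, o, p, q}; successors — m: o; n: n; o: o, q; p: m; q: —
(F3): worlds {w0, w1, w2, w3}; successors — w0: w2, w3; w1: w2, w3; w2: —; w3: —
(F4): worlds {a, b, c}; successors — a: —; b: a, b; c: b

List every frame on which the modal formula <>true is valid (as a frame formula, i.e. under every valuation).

Frame correspondent (Sahlqvist): forall x exists y Rxy — i.e. seriality.
(F1): holds.
(F2): fails — world q has no successor.
(F3): fails — world w2 has no successor.
(F4): fails — world a has no successor.

(F1)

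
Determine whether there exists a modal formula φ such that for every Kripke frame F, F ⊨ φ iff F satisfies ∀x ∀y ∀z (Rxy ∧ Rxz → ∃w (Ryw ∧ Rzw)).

Yes: it is convergence, defined by the .2 schema ◇□r → □◇r.
Suppose ◇□r→□◇r is valid. Take Rxy, Rxz and set V(r)={w : Ryw}. Then □r at y so ◇□r at x, so □◇r at x, so ◇r at z, giving w with Rzw and Ryw.

Yes, by ◇□r → □◇r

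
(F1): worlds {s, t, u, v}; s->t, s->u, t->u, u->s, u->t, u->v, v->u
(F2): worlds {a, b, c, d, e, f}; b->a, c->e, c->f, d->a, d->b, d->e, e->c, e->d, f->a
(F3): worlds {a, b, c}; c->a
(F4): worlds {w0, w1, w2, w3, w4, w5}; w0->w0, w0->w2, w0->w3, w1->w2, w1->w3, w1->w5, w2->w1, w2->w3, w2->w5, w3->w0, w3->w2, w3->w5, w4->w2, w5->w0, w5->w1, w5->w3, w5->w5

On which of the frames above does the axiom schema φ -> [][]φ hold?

(F3)

The schema corresponds to a generalized confluence (Geach) condition: forall x forall z (x R^2 z -> exists w (x = w & z = w)).
(F1): fails — sR²t but s ≠ t.
(F2): fails — cR²a but c ≠ a.
(F3): ✓.
(F4): fails — w0R²w1 but w0 ≠ w1.
Valid on: (F3).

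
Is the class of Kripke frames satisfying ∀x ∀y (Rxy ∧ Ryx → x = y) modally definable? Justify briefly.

Not definable by any modal formula

Modal frame validity is preserved under surjective bounded morphisms.
The 6-cycle (worlds w0,w1,w2,w3,w4,w5 with w0→w1→w2→w3→w4→w5→w0) is antisymmetric. Sending even-indexed worlds to s and odd-indexed worlds to t is a surjective bounded morphism onto the two-world frame with s↔t, which is not antisymmetric.
Hence antisymmetry is not modally definable.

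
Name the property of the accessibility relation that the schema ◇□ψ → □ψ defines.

Replacing ψ by ¬ψ and contraposing gives the equivalent schema ◇ψ → □◇ψ.
Suppose ◇ψ→□◇ψ is valid. Take Rxy, Rxz and set V(ψ)={y}. Then ◇ψ at x, so □◇ψ at x, so ◇ψ at z, so some w with Rzw has ψ; w=y, i.e. Rzy. By symmetry of the argument, Ryz.
Conversely, on a frame with the Euclidean property the schema holds at every world under every valuation.
Frame condition: ∀x ∀y ∀z (Rxy ∧ Rxz → Ryz).

the Euclidean property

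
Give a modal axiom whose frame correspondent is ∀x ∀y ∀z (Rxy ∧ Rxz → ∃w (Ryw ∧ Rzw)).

A defining formula is ◇□p → □◇p (the .2 axiom).

◇□p → □◇p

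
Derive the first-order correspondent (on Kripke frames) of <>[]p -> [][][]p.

forall x forall y forall z ((xRy & x R^3 z) -> exists w (yRw & z = w))

This is a Sahlqvist (Geach-type) schema ◇^1□^1p → □^3◇^0p.
First-order correspondent: forall x forall y forall z ((xRy & x R^3 z) -> exists w (yRw & z = w)).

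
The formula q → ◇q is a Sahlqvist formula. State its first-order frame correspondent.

reflexivity

Replacing q by ¬q and contraposing gives the equivalent schema □q → q.
Suppose □q→q is valid. At any x set V(q)={w : Rxw}. Then □q holds at x, so q holds at x, i.e. Rxx.
The converse is a direct semantic check.
So the correspondent is reflexivity.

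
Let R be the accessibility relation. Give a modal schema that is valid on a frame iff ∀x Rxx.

□s → s

This is reflexivity; the standard corresponding axiom is T: □s → s.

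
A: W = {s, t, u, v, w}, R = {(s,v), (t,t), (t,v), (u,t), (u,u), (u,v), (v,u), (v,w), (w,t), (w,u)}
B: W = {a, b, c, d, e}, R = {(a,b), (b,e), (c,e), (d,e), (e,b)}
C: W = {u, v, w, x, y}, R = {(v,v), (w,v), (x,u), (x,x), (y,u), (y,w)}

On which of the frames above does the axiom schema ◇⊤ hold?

This is the axiom for seriality; its first-order frame correspondent is ∀x ∃y Rxy.
A: ✓.
B: ✓.
C: fails — world u has no successor.
Valid on: A, B.

A, B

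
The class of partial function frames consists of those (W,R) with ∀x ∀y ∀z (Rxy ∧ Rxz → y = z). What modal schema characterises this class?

The condition is partial functionality. The CD schema ◇q → □q defines it.

◇q → □q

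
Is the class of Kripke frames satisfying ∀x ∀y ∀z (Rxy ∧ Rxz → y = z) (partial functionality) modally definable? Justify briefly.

Yes — defined by ◇r → □r

This is a Sahlqvist condition; the CD axiom ◇r → □r defines it.
Suppose ◇r→□r is valid. Take Rxy, Rxz and set V(r)={y}. Then ◇r at x, so □r at x, so r at z, i.e. z=y.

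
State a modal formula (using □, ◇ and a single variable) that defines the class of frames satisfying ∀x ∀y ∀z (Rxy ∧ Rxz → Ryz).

◇s → □◇s

This is the Euclidean property; the standard corresponding axiom is 5: ◇s → □◇s.
Suppose ◇s→□◇s is valid. Take Rxy, Rxz and set V(s)={y}. Then ◇s at x, so □◇s at x, so ◇s at z, so some w with Rzw has s; w=y, i.e. Rzy. By symmetry of the argument, Ryz.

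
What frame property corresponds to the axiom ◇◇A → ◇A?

transitivity

This is a form of the 4 axiom.
Its frame correspondent is transitivity — ∀x ∀y ∀z (Rxy ∧ Ryz → Rxz).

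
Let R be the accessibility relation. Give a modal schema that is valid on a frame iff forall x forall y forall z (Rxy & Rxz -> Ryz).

◇p → □◇p

The condition is the Euclidean property. The 5 schema ◇p → □◇p defines it.
Suppose ◇p→□◇p is valid. Take Rxy, Rxz and set V(p)={y}. Then ◇p at x, so □◇p at x, so ◇p at z, so some w with Rzw has p; w=y, i.e. Rzy. By symmetry of the argument, Ryz.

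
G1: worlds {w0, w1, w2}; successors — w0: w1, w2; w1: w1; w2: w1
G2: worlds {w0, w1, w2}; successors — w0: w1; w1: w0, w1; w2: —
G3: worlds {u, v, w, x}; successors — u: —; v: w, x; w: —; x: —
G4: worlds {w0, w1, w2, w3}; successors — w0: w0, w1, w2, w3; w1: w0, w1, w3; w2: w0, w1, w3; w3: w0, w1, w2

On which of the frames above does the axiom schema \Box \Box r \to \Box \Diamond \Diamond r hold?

G1, G2, G4

This is the axiom for a generalized confluence (Geach) condition; its first-order frame correspondent is \forall x \forall z (xRz \to \exists w (x R^2 w \wedge z R^2 w)).
G1: condition met.
G2: condition met.
G3: fails — vRw but no t with vR²t and wR²t.
G4: condition met.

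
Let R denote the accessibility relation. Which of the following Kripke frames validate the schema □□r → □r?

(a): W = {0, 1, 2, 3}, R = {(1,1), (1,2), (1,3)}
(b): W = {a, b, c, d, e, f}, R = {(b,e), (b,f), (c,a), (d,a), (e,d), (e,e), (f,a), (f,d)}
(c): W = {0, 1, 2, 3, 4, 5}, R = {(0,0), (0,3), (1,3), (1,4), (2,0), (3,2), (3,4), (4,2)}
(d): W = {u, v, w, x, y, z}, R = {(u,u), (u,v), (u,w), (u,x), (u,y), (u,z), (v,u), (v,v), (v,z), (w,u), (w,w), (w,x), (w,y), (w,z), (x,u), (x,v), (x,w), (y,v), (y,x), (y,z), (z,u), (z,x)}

(a), (d)

This is the axiom for density; its first-order frame correspondent is ∀x ∀y (Rxy → ∃z (Rxz ∧ Rzy)).
(a): holds.
(b): fails — Rbf but no z with Rbz and Rzf.
(c): fails — R34 but no z with R3z and Rz4.
(d): holds.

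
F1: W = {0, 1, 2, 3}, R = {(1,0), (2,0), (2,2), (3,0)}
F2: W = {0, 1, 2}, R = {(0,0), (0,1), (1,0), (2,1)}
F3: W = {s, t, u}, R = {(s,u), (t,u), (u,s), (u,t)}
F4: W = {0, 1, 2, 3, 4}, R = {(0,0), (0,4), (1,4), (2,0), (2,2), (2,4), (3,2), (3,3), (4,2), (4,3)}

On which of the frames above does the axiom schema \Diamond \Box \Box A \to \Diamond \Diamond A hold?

F2, F4

Frame correspondent (Sahlqvist): \forall x \forall y (xRy \to \exists w (y R^2 w \wedge x R^2 w)) — i.e. a generalized confluence (Geach) condition.
F1: fails — 1R0 but no w with 0R²w and 1R²w.
F2: holds.
F3: fails — sRu but no w with uR²w and sR²w.
F4: holds.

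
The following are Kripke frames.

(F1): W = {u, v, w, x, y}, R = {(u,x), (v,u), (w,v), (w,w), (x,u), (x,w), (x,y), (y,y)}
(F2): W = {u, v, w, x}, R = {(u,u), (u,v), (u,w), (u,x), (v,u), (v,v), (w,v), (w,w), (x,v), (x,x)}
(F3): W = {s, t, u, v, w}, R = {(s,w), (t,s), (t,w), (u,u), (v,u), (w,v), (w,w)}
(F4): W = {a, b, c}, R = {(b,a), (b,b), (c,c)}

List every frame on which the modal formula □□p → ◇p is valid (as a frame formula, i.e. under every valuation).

(F2), (F3)

The schema corresponds to a generalized confluence (Geach) condition: ∀x ∃w (xR²w ∧ xRw).
(F1): fails — at u but no t with uR²t and uRt.
(F2): satisfies the condition.
(F3): satisfies the condition.
(F4): fails — at a but no w with aR²w and aRw.
Valid on: (F2), (F3).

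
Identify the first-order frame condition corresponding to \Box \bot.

□⊥ is valid iff no world has any successor (otherwise □⊥ fails at any world with one).

emptiness of R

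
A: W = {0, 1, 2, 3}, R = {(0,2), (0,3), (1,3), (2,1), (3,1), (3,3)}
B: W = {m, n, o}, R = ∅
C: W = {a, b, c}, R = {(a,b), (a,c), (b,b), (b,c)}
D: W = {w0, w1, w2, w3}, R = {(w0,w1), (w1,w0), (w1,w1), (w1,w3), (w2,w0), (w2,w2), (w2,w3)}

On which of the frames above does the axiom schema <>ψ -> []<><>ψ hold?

This is the axiom for a generalized confluence (Geach) condition; its first-order frame correspondent is forall x forall y forall z ((xRy & xRz) -> exists w (y = w & z R^2 w)).
A: fails — 0R2, 0R2 but no w with 2=w and 2R²w.
B: condition met.
C: fails — aRb, aRc but no w with b=w and cR²w.
D: fails — w1Rw0, w1Rw3 but no w with w0=w and w3R²w.

B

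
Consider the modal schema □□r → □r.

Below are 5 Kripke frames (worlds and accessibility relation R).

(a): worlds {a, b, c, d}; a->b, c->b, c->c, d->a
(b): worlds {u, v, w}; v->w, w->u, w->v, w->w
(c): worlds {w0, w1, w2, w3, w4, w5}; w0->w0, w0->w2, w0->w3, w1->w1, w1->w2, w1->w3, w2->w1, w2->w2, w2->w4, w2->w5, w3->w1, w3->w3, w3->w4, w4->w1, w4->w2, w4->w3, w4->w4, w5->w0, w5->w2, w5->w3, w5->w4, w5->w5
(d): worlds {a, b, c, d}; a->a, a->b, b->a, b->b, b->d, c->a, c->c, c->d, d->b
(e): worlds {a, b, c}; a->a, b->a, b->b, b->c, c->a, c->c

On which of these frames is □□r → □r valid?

(b), (c), (d), (e)

Frame correspondent (Sahlqvist): ∀x ∀y (Rxy → ∃z (Rxz ∧ Rzy)) — i.e. density.
(a): fails — Rab but no z with Raz and Rzb.
(b): condition met.
(c): condition met.
(d): condition met.
(e): condition met.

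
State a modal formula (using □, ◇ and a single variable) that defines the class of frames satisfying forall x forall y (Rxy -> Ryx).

r → □◇r

A defining formula is r → □◇r (the B axiom).
Suppose r→□◇r is valid. Take Rxy and set V(r)={x}. Then r at x, so □◇r at x, so ◇r at y, so some z with Ryz has r; z=x, i.e. Ryx.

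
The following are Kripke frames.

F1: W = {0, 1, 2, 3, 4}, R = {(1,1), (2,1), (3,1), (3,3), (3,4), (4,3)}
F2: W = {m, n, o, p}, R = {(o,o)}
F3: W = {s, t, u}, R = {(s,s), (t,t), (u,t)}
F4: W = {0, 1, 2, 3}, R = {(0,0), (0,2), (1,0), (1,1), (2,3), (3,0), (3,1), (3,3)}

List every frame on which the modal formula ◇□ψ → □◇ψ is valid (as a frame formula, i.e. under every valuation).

F2, F3

The schema corresponds to convergence: ∀x ∀y ∀z (Rxy ∧ Rxz → ∃w (Ryw ∧ Rzw)).
F1: fails — R34 and R31 but 4 and 1 have no common successor.
F2: satisfies the condition.
F3: satisfies the condition.
F4: fails — R00 and R02 but 0 and 2 have no common successor.
Valid on: F2, F3.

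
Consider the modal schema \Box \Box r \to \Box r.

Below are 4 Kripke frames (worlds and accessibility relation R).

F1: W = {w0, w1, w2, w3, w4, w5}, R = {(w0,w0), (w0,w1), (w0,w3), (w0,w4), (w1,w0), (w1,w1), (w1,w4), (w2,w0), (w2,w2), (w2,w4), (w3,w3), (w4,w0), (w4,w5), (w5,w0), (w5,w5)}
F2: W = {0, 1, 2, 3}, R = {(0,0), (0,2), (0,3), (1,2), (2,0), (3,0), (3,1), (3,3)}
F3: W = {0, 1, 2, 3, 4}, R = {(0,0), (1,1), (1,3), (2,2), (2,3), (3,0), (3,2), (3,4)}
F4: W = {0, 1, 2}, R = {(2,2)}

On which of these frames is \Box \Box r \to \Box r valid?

F1, F4

The schema corresponds to density: \forall x \forall y (Rxy \to \exists z (Rxz \wedge Rzy)).
F1: condition met.
F2: fails — R12 but no z with R1z and Rz2.
F3: fails — R34 but no z with R3z and Rz4.
F4: condition met.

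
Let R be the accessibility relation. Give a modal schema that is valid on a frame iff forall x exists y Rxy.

□s → ◇s

The condition is seriality. The D schema □s → ◇s defines it.
Suppose □s→◇s is valid. At any x set V(s)=W. Then □s at x, so ◇s at x, so x has a successor.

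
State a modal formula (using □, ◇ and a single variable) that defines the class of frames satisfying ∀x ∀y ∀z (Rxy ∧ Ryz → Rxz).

A defining formula is □ψ → □□ψ (the 4 axiom).
Suppose □ψ→□□ψ is valid. Take Rxy, Ryz and set V(ψ)={w : Rxw}. Then □ψ at x, so □□ψ at x, so □ψ at y, so ψ at z, i.e. Rxz.

□ψ → □□ψ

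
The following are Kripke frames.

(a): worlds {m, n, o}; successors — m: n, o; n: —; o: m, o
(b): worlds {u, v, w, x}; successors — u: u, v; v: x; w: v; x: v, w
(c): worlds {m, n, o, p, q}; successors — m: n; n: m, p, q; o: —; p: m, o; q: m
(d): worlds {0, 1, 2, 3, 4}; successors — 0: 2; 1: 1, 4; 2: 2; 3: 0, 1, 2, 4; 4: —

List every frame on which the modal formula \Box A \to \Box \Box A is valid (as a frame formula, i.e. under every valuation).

Frame correspondent (Sahlqvist): \forall x \forall y \forall z (Rxy \wedge Ryz \to Rxz) — i.e. transitivity.
(a): fails — Rom and Rmn but not Ron.
(b): fails — Ruv and Rvx but not Rux.
(c): fails — Rpm and Rmn but not Rpn.
(d): satisfies the condition.
Valid on: (d).

(d)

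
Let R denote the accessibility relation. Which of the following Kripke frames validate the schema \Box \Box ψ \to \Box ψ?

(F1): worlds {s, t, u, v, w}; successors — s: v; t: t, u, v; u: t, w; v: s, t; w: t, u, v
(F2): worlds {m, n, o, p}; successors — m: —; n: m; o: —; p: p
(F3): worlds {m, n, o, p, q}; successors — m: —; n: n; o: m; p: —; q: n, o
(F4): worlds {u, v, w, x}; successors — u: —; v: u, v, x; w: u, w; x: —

(F4)

This is the axiom for density; its first-order frame correspondent is \forall x \forall y (Rxy \to \exists z (Rxz \wedge Rzy)).
(F1): fails — Ruw but no z with Ruz and Rzw.
(F2): fails — Rnm but no z with Rnz and Rzm.
(F3): fails — Rom but no z with Roz and Rzm.
(F4): condition met.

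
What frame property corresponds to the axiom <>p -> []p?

This is the CD axiom.
Its frame correspondent is partial functionality — forall x forall y forall z (Rxy & Rxz -> y = z).

Partial functionality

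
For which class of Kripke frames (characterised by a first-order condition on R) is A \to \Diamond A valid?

Reflexivity

This schema is equivalent to the T axiom □A → A.
It corresponds to reflexivity: \forall x Rxx.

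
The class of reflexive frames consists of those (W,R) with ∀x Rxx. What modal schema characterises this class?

□ψ → ψ

A defining formula is □ψ → ψ (the T axiom).
Suppose □ψ→ψ is valid. At any x set V(ψ)={w : Rxw}. Then □ψ holds at x, so ψ holds at x, i.e. Rxx.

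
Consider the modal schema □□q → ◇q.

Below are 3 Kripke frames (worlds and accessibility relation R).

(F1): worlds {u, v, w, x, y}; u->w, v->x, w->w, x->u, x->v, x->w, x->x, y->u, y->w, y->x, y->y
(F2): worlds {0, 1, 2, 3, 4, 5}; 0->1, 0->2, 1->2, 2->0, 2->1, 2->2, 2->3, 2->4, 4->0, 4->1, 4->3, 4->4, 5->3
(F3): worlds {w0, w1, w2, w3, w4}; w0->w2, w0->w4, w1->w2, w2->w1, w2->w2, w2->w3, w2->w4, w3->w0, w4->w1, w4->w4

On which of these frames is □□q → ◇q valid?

(F1)

This is the axiom for a generalized confluence (Geach) condition; its first-order frame correspondent is ∀x ∃w (xR²w ∧ xRw).
(F1): satisfies the condition.
(F2): fails — at 3 but no w with 3R²w and 3Rw.
(F3): fails — at w3 but no w with w3R²w and w3Rw.
Valid on: (F1).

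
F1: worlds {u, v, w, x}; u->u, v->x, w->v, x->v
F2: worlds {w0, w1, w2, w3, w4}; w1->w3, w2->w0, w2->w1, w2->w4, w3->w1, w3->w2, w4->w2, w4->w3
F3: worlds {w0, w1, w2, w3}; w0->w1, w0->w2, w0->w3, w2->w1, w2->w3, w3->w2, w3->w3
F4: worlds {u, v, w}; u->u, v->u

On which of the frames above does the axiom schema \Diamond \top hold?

Frame correspondent (Sahlqvist): \forall x \exists y Rxy — i.e. seriality.
F1: satisfies the condition.
F2: fails — world w0 has no successor.
F3: fails — world w1 has no successor.
F4: fails — world w has no successor.
Valid on: F1.

F1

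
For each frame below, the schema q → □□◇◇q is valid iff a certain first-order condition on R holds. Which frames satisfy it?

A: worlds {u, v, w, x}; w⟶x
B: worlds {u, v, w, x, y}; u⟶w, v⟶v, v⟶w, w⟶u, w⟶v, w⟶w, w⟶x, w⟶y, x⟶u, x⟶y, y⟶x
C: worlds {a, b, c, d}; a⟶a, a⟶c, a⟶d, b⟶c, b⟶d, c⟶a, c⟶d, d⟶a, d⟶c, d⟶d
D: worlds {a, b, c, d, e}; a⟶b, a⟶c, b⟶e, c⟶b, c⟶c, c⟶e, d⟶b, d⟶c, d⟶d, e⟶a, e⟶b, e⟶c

Frame correspondent (Sahlqvist): ∀x ∀z (xR²z → ∃w (x = w ∧ zR²w)) — i.e. a generalized confluence (Geach) condition.
A: ✓.
B: fails — uR²x but no t with u=t and xR²t.
C: fails — bR²a but no w with b=w and aR²w.
D: fails — aR²e but no w with a=w and eR²w.

A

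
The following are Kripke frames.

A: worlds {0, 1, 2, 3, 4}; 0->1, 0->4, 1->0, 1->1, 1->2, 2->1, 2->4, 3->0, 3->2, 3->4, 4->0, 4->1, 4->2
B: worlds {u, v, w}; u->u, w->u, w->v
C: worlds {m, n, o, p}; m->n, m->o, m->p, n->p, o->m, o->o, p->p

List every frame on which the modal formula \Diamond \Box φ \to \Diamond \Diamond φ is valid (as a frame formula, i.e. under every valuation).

A, C

The schema corresponds to a generalized confluence (Geach) condition: \forall x \forall y (xRy \to \exists w (yRw \wedge x R^2 w)).
A: holds.
B: fails — wRv but no t with vRt and wR²t.
C: holds.
Valid on: A, C.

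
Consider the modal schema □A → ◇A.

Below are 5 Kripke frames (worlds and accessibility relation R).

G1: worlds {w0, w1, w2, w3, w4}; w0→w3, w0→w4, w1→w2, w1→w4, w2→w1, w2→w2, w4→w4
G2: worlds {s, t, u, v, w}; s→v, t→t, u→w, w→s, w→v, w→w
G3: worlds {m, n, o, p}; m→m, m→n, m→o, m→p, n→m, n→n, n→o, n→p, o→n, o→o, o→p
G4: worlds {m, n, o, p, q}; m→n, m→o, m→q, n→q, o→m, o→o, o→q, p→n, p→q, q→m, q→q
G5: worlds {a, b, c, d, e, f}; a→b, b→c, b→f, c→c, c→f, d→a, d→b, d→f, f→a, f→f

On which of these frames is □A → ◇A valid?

G4

Frame correspondent (Sahlqvist): ∀x ∃y Rxy — i.e. seriality.
G1: fails — world w3 has no successor.
G2: fails — world v has no successor.
G3: fails — world p has no successor.
G4: ✓.
G5: fails — world e has no successor.
Valid on: G4.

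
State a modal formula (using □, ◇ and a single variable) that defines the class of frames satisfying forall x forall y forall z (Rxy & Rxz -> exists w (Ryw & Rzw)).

◇□p → □◇p

This is convergence; the standard corresponding axiom is .2: ◇□p → □◇p.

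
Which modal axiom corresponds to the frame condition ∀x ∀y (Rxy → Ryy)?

□(□s → s)

The condition is shift-reflexivity. The T□ schema □(□s → s) defines it.
Suppose □(□s→s) is valid. Take Rxy and set V(s)={w : Ryw}. Then at y, □s holds; since □(□s→s) at x, □s→s at y, so s at y, i.e. Ryy.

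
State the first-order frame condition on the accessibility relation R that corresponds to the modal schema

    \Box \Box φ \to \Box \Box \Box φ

This is a Sahlqvist (Geach-type) schema ◇^0□^2φ → □^3◇^0φ.
Minimal-valuation argument: fix x; take any y with xR^0y and any z with xR^3z. Set V(φ) to the set of worlds R-reachable from y in exactly 2 steps. Then □^2φ holds at y, so the antecedent holds at x; validity forces ◇^0φ at z, giving a w with zR^0w and yR^2w.
First-order correspondent: \forall x \forall z (x R^3 z \to \exists w (x R^2 w \wedge z = w)).

\forall x \forall z (x R^3 z \to \exists w (x R^2 w \wedge z = w))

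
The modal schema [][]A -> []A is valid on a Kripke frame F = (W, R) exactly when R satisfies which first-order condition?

Suppose □□A→□A is valid. Take Rxy and set V(A)={w : xR²w}. Then □□A at x, so □A at x, so A at y, i.e. ∃z(Rxz∧Rzy).
Conversely, on a frame with density the schema holds at every world under every valuation.
Frame condition: forall x forall y (Rxy -> exists z (Rxz & Rzy)).

density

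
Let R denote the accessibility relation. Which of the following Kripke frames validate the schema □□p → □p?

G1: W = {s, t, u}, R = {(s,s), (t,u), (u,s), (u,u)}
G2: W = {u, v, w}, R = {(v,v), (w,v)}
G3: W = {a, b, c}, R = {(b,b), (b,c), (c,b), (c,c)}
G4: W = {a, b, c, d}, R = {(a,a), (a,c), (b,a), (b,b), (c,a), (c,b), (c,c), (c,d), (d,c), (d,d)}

Frame correspondent (Sahlqvist): ∀x ∀y (Rxy → ∃z (Rxz ∧ Rzy)) — i.e. density.
G1: holds.
G2: holds.
G3: holds.
G4: holds.

G1, G2, G3, G4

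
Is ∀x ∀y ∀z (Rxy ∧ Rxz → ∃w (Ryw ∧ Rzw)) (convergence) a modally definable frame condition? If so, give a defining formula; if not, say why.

Definable; ◇□q → □◇q defines it

The condition is convergence. A defining modal formula is ◇□q → □◇q.
Suppose ◇□q→□◇q is valid. Take Rxy, Rxz and set V(q)={w : Ryw}. Then □q at y so ◇□q at x, so □◇q at x, so ◇q at z, giving w with Rzw and Ryw.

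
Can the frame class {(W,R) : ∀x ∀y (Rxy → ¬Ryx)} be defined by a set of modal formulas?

Not definable by any modal formula

If a class were modally definable it would be closed under surjective bounded morphisms (Goldblatt–Thomason).
The 3-cycle (worlds 0,1,2 with 0→1→2→0) is asymmetric. Mapping every world to a single reflexive point • is a surjective bounded morphism, and the reflexive point is not asymmetric (R•• but asymmetry requires ¬R••).
Hence asymmetry is not modally definable.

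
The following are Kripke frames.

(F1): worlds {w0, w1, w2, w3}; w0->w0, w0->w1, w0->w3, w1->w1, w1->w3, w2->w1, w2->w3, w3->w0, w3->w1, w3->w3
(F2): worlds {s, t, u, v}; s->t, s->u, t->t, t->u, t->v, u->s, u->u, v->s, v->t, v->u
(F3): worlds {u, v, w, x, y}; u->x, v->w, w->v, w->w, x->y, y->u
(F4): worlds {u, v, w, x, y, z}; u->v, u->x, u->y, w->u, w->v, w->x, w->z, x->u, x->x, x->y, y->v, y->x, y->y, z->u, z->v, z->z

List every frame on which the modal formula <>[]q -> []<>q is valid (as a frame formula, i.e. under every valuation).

This is the axiom for convergence; its first-order frame correspondent is forall x forall y forall z (Rxy & Rxz -> exists w (Ryw & Rzw)).
(F1): holds.
(F2): holds.
(F3): holds.
(F4): fails — Ruv and Ruv but v and v have no common successor.

(F1), (F2), (F3)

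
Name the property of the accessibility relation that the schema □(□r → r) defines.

Suppose □(□r→r) is valid. Take Rxy and set V(r)={w : Ryw}. Then at y, □r holds; since □(□r→r) at x, □r→r at y, so r at y, i.e. Ryy.
The converse is a direct semantic check.
So the correspondent is shift-reflexivity.

shift-reflexivity: ∀x ∀y (Rxy → Ryy)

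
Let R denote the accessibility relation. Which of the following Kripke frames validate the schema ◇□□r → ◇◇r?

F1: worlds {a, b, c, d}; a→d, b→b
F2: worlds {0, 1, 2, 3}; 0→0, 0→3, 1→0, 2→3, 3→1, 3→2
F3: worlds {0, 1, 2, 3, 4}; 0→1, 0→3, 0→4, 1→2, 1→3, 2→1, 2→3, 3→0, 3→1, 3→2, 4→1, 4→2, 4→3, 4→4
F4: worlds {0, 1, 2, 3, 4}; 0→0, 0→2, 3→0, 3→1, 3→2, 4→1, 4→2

F3

Frame correspondent (Sahlqvist): ∀x ∀y (xRy → ∃w (yR²w ∧ xR²w)) — i.e. a generalized confluence (Geach) condition.
F1: fails — aRd but no w with dR²w and aR²w.
F2: fails — 2R3 but no w with 3R²w and 2R²w.
F3: condition met.
F4: fails — 0R2 but no w with 2R²w and 0R²w.
Valid on: F3.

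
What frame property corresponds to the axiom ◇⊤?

◇⊤ holds at w iff w has a successor, so frame-validity of ◇⊤ is exactly seriality. Equivalently via □φ → ◇φ:
Suppose □φ→◇φ is valid. At any x set V(φ)=W. Then □φ at x, so ◇φ at x, so x has a successor.

seriality: ∀x ∃y Rxy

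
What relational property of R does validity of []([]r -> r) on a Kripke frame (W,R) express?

shift-reflexivity: forall x forall y (Rxy -> Ryy)

Suppose □(□r→r) is valid. Take Rxy and set V(r)={w : Ryw}. Then at y, □r holds; since □(□r→r) at x, □r→r at y, so r at y, i.e. Ryy.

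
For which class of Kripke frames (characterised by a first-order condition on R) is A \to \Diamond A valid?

This is frame-equivalent to □A → A (substitute ¬A for A and contrapose).
Suppose □A→A is valid. At any x set V(A)={w : Rxw}. Then □A holds at x, so A holds at x, i.e. Rxx.

Reflexivity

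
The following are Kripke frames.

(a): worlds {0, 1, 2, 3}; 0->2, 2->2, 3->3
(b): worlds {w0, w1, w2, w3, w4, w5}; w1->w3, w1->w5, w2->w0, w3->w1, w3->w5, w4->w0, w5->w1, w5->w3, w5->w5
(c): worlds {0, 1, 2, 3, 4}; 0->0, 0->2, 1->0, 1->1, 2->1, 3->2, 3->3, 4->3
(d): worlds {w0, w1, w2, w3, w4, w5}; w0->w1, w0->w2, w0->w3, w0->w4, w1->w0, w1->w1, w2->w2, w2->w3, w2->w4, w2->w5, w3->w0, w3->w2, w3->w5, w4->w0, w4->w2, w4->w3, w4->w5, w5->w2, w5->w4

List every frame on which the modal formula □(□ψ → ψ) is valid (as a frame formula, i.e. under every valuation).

(a)

Frame correspondent (Sahlqvist): ∀x ∀y (Rxy → Ryy) — i.e. shift-reflexivity.
(a): condition met.
(b): fails — Rw3w1 but not Rw1w1.
(c): fails — R32 but not R22.
(d): fails — Rw4w3 but not Rw3w3.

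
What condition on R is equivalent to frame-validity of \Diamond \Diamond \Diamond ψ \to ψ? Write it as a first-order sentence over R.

\forall x \forall y (x R^3 y \to \exists w (y = w \wedge x = w))

This is a Sahlqvist (Geach-type) schema ◇^3□^0ψ → □^0◇^0ψ.
Minimal-valuation argument: fix x; take any y with xR^3y and any z with xR^0z. Set V(ψ) to the set of worlds R-reachable from y in exactly 0 steps. Then □^0ψ holds at y, so the antecedent holds at x; validity forces ◇^0ψ at z, giving a w with zR^0w and yR^0w.
First-order correspondent: \forall x \forall y (x R^3 y \to \exists w (y = w \wedge x = w)).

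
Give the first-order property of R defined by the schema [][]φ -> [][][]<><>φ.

This is a Sahlqvist (Geach-type) schema ◇^0□^2φ → □^3◇^2φ.
Minimal-valuation argument: fix x; take any y with xR^0y and any z with xR^3z. Set V(φ) to the set of worlds R-reachable from y in exactly 2 steps. Then □^2φ holds at y, so the antecedent holds at x; validity forces ◇^2φ at z, giving a w with zR^2w and yR^2w.
First-order correspondent: forall x forall z (x R^3 z -> exists w (x R^2 w & z R^2 w)).

forall x forall z (x R^3 z -> exists w (x R^2 w & z R^2 w))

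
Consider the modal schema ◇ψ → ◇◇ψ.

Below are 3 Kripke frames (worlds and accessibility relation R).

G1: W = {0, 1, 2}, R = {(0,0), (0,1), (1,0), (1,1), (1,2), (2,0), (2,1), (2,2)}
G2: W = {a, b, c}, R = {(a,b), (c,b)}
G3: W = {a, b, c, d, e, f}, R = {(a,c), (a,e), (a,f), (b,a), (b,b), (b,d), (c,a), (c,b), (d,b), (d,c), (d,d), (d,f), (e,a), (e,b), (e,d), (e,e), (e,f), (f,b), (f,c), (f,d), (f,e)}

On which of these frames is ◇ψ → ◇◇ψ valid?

The schema corresponds to a generalized confluence (Geach) condition: ∀x ∀y (xRy → ∃w (y = w ∧ xR²w)).
G1: holds.
G2: fails — aRb but no w with b=w and aR²w.
G3: holds.

G1, G3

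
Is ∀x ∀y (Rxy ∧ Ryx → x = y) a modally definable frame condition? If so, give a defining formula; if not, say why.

No — not modally definable

If a class were modally definable it would be closed under surjective bounded morphisms (Goldblatt–Thomason).
The 4-cycle (worlds 0,1,2,3 with 0→1→2→3→0) is antisymmetric. Sending even-indexed worlds to • and odd-indexed worlds to ∘ is a surjective bounded morphism onto the two-world frame with •↔∘, which is not antisymmetric.
Hence antisymmetry is not modally definable.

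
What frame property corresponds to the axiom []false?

□⊥ is valid iff no world has any successor (otherwise □⊥ fails at any world with one).
Conversely, any frame satisfying forall x forall y ~Rxy validates the schema.
Frame condition: forall x forall y ~Rxy.

Emptiness of R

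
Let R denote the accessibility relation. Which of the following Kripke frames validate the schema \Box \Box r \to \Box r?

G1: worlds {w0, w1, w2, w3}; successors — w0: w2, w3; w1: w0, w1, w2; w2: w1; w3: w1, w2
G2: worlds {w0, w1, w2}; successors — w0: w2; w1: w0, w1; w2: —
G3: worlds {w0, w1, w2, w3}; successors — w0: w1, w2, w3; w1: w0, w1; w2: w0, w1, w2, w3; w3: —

The schema corresponds to density: \forall x \forall y (Rxy \to \exists z (Rxz \wedge Rzy)).
G1: fails — Rw0w3 but no z with Rw0z and Rzw3.
G2: fails — Rw0w2 but no z with Rw0z and Rzw2.
G3: ✓.

G3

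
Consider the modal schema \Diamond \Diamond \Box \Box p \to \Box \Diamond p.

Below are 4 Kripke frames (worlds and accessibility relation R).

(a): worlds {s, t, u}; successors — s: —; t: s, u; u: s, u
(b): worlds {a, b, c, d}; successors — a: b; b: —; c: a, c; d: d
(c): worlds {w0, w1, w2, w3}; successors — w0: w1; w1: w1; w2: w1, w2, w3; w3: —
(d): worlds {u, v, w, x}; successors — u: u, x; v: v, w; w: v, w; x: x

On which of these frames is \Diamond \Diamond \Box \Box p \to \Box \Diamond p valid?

Frame correspondent (Sahlqvist): \forall x \forall y \forall z ((x R^2 y \wedge xRz) \to \exists w (y R^2 w \wedge zRw)) — i.e. a generalized confluence (Geach) condition.
(a): fails — tR²s, tRs but no w with sR²w and sRw.
(b): fails — cR²a, cRa but no w with aR²w and aRw.
(c): fails — w2R²w1, w2Rw3 but no w with w1R²w and w3Rw.
(d): satisfies the condition.
Valid on: (d).

(d)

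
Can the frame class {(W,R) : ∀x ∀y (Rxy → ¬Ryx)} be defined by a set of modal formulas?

Not modally definable

If a class were modally definable it would be closed under surjective bounded morphisms (Goldblatt–Thomason).
The 4-cycle (worlds a,b,c,d with a→b→c→d→a) is asymmetric. Mapping every world to a single reflexive point • is a surjective bounded morphism, and the reflexive point is not asymmetric (R•• but asymmetry requires ¬R••).
So no modal formula (or set of formulas) defines exactly the asymmetric frames.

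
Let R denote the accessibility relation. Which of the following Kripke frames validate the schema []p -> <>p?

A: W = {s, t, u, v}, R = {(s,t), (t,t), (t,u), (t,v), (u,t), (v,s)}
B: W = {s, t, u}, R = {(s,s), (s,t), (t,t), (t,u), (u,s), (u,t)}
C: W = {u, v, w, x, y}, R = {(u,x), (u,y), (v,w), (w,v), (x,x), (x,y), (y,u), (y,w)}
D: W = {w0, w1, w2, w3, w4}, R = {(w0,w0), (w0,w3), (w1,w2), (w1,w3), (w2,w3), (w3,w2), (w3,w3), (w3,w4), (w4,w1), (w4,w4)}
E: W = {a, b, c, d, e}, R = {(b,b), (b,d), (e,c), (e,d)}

A, B, C, D

Frame correspondent (Sahlqvist): forall x exists y Rxy — i.e. seriality.
A: satisfies the condition.
B: satisfies the condition.
C: satisfies the condition.
D: satisfies the condition.
E: fails — world a has no successor.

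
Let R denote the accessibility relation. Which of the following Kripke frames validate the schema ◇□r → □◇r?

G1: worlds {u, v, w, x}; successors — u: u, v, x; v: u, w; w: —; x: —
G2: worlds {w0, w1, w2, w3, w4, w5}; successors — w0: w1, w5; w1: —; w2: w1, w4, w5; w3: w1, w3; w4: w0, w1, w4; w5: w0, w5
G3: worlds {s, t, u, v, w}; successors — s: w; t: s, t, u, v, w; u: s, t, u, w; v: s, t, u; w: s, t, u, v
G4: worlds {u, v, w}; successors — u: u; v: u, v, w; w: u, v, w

G4

This is the axiom for convergence; its first-order frame correspondent is ∀x ∀y ∀z (Rxy ∧ Rxz → ∃w (Ryw ∧ Rzw)).
G1: fails — Ruv and Rux but v and x have no common successor.
G2: fails — Rw0w5 and Rw0w1 but w5 and w1 have no common successor.
G3: fails — Rtv and Rts but v and s have no common successor.
G4: ✓.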